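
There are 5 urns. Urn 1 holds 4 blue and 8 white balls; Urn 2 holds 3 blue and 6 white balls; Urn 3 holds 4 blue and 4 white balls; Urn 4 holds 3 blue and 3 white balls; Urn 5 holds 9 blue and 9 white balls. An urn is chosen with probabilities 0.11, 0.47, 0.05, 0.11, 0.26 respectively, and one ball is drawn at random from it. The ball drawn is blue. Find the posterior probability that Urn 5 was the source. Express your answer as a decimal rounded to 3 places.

P(blue|Urn 1) = 0.3333; P(blue|Urn 2) = 0.3333; P(blue|Urn 3) = 0.5; P(blue|Urn 4) = 0.5; P(blue|Urn 5) = 0.5.
Prior × likelihood for each source: 0.11·0.3333=0.03667, 0.47·0.3333=0.1567, 0.05·0.5=0.02500, 0.11·0.5=0.05500, 0.26·0.5=0.1300. Summing gives P(blue) = 0.40333.
P(Urn 5 | blue) = 0.1300 / 0.40333 = 0.322.

Posterior probability ≈ 0.322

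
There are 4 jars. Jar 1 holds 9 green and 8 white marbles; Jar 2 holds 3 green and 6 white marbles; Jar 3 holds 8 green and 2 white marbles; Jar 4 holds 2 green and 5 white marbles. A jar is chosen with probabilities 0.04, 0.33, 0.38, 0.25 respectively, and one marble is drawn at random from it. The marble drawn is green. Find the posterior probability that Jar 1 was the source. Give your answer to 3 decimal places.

Tabulate prior·likelihood by source: [1] prior 0.04, lik 0.5294, product 0.02118; [2] prior 0.33, lik 0.3333, product 0.1100; [3] prior 0.38, lik 0.8, product 0.3040; [4] prior 0.25, lik 0.2857, product 0.07143.
Normalizing constant = 0.50661; the posterior for Jar 1 is its product over the sum, 0.02118/0.50661 = 0.042.

Posterior probability ≈ 0.042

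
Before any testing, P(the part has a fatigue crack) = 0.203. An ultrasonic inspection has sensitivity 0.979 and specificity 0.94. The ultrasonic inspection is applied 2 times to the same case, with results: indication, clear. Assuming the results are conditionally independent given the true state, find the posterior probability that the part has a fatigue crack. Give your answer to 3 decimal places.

Posterior P(H) ≈ 0.085

With H the event that the part has a fatigue crack, the joint likelihood of the observed sequence is P(data|H) = 0.979·0.021 = 0.020559 and P(data|¬H) = 0.06·0.94 = 0.056400.
Bayes: P(H|data) = 0.203·0.020559 / (0.203·0.020559 + 0.797·0.056400) = 0.0041735/0.049124 = 0.0850.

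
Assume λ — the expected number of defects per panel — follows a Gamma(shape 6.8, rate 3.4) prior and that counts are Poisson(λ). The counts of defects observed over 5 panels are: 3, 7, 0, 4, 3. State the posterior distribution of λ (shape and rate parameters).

The Poisson likelihood adds the total count to the shape and the number of exposure periods to the rate. Here ∑xᵢ = 17 and n = 5, so shape 6.8→23.8 and rate 3.4→8.4.

Posterior: Gamma(shape=23.8, rate=8.4)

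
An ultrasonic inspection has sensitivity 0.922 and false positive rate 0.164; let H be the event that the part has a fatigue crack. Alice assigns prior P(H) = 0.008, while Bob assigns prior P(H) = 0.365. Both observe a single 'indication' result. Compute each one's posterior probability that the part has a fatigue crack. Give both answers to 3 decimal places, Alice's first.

The likelihood ratio for an 'indication' result is 0.922/0.164 = 5.6220.
Alice: prior odds 0.008/0.992 = 0.0080645; posterior odds 0.045338; posterior probability 0.043.
Bob: prior odds 0.365/0.635 = 0.57480; posterior odds 3.2315; posterior probability 0.764.

Alice: 0.043; Bob: 0.764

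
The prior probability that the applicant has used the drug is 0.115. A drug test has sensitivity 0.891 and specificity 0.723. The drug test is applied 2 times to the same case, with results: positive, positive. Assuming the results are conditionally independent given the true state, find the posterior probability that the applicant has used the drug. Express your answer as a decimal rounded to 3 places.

Let H be the event that the applicant has used the drug; start with P(H) = 0.115. P('positive'|H) = 0.891, P('positive'|¬H) = 0.277.
Update on result 1 ('positive'): P(H) ← 0.891·0.1150 / (0.891·0.1150 + 0.277·0.8850) = 0.10247/0.34761 = 0.2948.
Update on result 2 ('positive'): P(H) ← 0.891·0.2948 / (0.891·0.2948 + 0.277·0.7052) = 0.26264/0.45799 = 0.5735.

Posterior P(H) ≈ 0.573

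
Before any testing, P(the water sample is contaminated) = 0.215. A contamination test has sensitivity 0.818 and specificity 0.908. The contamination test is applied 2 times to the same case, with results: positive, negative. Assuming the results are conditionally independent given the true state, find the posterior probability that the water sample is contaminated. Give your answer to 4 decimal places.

With H the event that the water sample is contaminated, the joint likelihood of the observed sequence is P(data|H) = 0.818·0.182 = 0.14888 and P(data|¬H) = 0.092·0.908 = 0.083536.
Bayes: P(H|data) = 0.215·0.14888 / (0.215·0.14888 + 0.785·0.083536) = 0.032008/0.097584 = 0.3280.

Posterior P(H) ≈ 0.3280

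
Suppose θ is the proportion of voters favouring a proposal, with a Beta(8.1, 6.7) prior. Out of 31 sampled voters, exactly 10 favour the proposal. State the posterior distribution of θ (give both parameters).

The binomial likelihood is conjugate to the Beta prior: with 10 successes and 21 failures, the posterior is Beta(8.1+10, 6.7+21) = Beta(18.1, 27.7).

Posterior: Beta(18.1, 27.7)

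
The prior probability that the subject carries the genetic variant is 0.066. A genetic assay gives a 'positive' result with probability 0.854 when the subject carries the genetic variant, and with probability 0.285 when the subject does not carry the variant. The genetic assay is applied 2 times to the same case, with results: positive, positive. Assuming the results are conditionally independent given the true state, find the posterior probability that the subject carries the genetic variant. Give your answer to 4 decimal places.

Posterior P(H) ≈ 0.3882

Let H be the event that the subject carries the genetic variant; start with P(H) = 0.066. P('positive'|H) = 0.854, P('positive'|¬H) = 0.285.
Update on result 1 ('positive'): P(H) ← 0.854·0.0660 / (0.854·0.0660 + 0.285·0.9340) = 0.056364/0.32255 = 0.1747.
Update on result 2 ('positive'): P(H) ← 0.854·0.1747 / (0.854·0.1747 + 0.285·0.8253) = 0.14923/0.38443 = 0.3882.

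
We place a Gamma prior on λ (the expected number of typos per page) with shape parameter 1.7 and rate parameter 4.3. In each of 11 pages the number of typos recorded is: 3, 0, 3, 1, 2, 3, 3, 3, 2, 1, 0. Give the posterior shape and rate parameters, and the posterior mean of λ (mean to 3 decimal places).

Posterior: Gamma(shape=22.7, rate=15.3); mean ≈ 1.484

Total count ∑xᵢ = 21 over n = 11 pages.
Gamma is conjugate to the Poisson likelihood: posterior is Gamma(shape = 1.7+21 = 22.7, rate = 4.3+11 = 15.3).
Posterior mean = shape/rate = 22.7/15.3 = 1.484.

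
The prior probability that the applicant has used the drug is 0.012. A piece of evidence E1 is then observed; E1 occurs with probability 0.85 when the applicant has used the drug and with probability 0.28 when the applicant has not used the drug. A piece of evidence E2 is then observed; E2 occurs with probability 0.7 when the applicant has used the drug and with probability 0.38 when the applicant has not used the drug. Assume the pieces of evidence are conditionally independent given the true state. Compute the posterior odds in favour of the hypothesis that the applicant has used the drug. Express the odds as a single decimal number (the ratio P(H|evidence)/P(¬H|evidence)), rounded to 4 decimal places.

Posterior odds ≈ 0.0679

Prior odds = 0.012/(1−0.012) = 0.012146.
Likelihood ratio for E1 = 0.85/0.28 = 3.0357.
Likelihood ratio for E2 = 0.7/0.38 = 1.8421.
Posterior odds = prior odds × LR₁ × LR₂ = 0.067920.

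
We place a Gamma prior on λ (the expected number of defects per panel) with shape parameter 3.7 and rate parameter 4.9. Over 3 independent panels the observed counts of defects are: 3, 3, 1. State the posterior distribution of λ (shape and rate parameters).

The Poisson likelihood adds the total count to the shape and the number of exposure periods to the rate. Here ∑xᵢ = 7 and n = 3, so shape 3.7→10.7 and rate 4.9→7.9.

Posterior: Gamma(shape=10.7, rate=7.9)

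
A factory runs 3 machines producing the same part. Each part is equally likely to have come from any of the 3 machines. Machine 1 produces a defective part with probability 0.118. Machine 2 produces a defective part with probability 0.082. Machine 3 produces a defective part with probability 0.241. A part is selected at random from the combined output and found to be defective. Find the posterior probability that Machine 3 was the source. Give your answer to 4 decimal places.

Tabulate prior·likelihood by source: [1] prior 0.333333, lik 0.118, product 0.03933; [2] prior 0.333333, lik 0.082, product 0.02733; [3] prior 0.333333, lik 0.241, product 0.08033.
Normalizing constant = 0.14700; the posterior for Machine 3 is its product over the sum, 0.08033/0.14700 = 0.5465.

Posterior probability ≈ 0.5465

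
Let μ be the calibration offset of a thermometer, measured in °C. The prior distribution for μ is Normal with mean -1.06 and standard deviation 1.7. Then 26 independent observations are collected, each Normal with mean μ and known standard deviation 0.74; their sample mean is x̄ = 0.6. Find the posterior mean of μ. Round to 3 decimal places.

With known σ, the Normal prior is conjugate. Weight on the data is w = (n/σ²)/(n/σ² + 1/τ₀²) = 47.4799/(47.4799+0.346021) = 0.99276.
Posterior mean = w·x̄ + (1−w)·μ₀ = 0.99276·0.6 + 0.0072350·-1.06 = 0.588.

Posterior mean ≈ 0.588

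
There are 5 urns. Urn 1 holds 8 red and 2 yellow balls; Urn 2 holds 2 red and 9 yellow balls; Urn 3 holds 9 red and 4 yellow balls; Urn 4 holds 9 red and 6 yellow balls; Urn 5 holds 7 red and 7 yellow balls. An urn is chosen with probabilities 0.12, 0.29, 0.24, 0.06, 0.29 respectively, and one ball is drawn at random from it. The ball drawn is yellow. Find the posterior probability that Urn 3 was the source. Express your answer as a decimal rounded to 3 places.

Tabulate prior·likelihood by source: [1] prior 0.12, lik 0.2, product 0.02400; [2] prior 0.29, lik 0.8182, product 0.2373; [3] prior 0.24, lik 0.3077, product 0.07385; [4] prior 0.06, lik 0.4, product 0.02400; [5] prior 0.29, lik 0.5, product 0.1450.
Normalizing constant = 0.50412; the posterior for Urn 3 is its product over the sum, 0.07385/0.50412 = 0.146.

Posterior probability ≈ 0.146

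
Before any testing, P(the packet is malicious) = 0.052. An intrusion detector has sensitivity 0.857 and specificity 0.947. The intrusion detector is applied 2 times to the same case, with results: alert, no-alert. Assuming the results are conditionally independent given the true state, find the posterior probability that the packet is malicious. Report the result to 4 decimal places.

With H the event that the packet is malicious, the joint likelihood of the observed sequence is P(data|H) = 0.857·0.143 = 0.12255 and P(data|¬H) = 0.053·0.947 = 0.050191.
Bayes: P(H|data) = 0.052·0.12255 / (0.052·0.12255 + 0.948·0.050191) = 0.0063727/0.053954 = 0.1181.

Posterior P(H) ≈ 0.1181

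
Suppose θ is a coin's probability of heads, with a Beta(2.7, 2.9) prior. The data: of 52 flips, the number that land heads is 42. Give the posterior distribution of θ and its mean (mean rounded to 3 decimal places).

Posterior: Beta(44.7, 12.9); mean ≈ 0.776

Observing 42 successes and 10 failures updates Beta(2.7, 2.9) by adding the success and failure counts to the two shape parameters: α = 2.7+42 = 44.7, β = 2.9+10 = 12.9.
Posterior mean = α/(α+β) = 44.7/57.6 = 0.776.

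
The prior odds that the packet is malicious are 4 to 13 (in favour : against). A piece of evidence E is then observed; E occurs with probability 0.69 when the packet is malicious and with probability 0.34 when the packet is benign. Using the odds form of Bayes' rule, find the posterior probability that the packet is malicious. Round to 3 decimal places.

Posterior probability ≈ 0.384

Prior odds = 4/13 = 0.30769.
Likelihood ratio for E = 0.69/0.34 = 2.0294.
Posterior odds = prior odds × LR = 0.62443.
Posterior probability = odds/(1+odds) = 0.62443/1.6244 = 0.384.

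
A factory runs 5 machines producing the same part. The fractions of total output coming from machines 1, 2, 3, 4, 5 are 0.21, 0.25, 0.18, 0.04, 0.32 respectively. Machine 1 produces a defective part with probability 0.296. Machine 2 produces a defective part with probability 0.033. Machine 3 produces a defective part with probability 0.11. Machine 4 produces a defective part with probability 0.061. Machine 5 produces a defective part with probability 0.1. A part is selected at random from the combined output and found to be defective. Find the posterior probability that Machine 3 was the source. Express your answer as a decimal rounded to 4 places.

P(defective|M1) = 0.296; P(defective|M2) = 0.033; P(defective|M3) = 0.11; P(defective|M4) = 0.061; P(defective|M5) = 0.1.
Prior × likelihood for each source: 0.21·0.296=0.06216, 0.25·0.033=0.008250, 0.18·0.11=0.01980, 0.04·0.061=0.002440, 0.32·0.1=0.03200. Summing gives P(defective) = 0.12465.
P(Machine 3 | defective) = 0.01980 / 0.12465 = 0.1588.

Posterior probability ≈ 0.1588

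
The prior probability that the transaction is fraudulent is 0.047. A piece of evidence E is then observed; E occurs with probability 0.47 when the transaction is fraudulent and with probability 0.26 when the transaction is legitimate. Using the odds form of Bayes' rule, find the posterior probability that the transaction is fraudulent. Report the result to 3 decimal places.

Prior odds = 0.047/(1−0.047) = 0.049318.
Likelihood ratio for E = 0.47/0.26 = 1.8077.
Posterior odds = prior odds × LR = 0.089152.
Posterior probability = odds/(1+odds) = 0.089152/1.0892 = 0.082.

Posterior probability ≈ 0.082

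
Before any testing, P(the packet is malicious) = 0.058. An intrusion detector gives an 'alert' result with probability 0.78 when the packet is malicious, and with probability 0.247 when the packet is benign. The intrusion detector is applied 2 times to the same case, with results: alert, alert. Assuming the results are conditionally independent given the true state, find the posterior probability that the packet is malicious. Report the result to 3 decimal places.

Let H be the event that the packet is malicious; start with P(H) = 0.058. P('alert'|H) = 0.78, P('alert'|¬H) = 0.247.
Update on result 1 ('alert'): P(H) ← 0.78·0.0580 / (0.78·0.0580 + 0.247·0.9420) = 0.045240/0.27791 = 0.1628.
Update on result 2 ('alert'): P(H) ← 0.78·0.1628 / (0.78·0.1628 + 0.247·0.8372) = 0.12697/0.33376 = 0.3804.

Posterior P(H) ≈ 0.380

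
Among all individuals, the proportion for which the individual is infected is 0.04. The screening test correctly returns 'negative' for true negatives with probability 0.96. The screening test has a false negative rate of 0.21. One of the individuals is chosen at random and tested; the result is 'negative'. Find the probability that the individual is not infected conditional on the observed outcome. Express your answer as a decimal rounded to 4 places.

P(¬H | E) ≈ 0.9910

Write H for 'the individual is infected'. Prior odds H:¬H = 0.04/0.96 = 0.041667. For the 'negative' outcome, the likelihood ratio is 0.21/0.96 = 0.21875.
Posterior odds = 0.041667 × 0.21875 = 0.0091146, so P(H|E) = 0.0091146/(1+0.0091146) = 0.0090. Then P(¬H|E) = 1 − 0.0090 = 0.9910.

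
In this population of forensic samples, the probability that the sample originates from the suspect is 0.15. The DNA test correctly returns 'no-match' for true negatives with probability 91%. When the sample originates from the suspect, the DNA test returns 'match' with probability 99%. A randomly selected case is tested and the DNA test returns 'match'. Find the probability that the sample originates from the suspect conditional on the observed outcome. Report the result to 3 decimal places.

Write H for 'the sample originates from the suspect'. Prior odds H:¬H = 0.15/0.85 = 0.17647. For the 'match' outcome, the likelihood ratio is 0.99/0.09 = 11.000.
Posterior odds = 0.17647 × 11.000 = 1.9412, so P(H|E) = 1.9412/(1+1.9412) = 0.660.

P(H | E) ≈ 0.660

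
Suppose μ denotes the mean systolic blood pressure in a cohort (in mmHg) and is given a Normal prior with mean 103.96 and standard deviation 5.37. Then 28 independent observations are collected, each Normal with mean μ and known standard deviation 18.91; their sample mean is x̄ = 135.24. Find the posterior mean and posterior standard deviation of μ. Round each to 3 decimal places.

Posterior mean ≈ 125.639; posterior SD ≈ 2.975

With known σ, the Normal prior is conjugate. Weight on the data is w = (n/σ²)/(n/σ² + 1/τ₀²) = 0.0783024/(0.0783024+0.0346778) = 0.69306.
Posterior mean = w·x̄ + (1−w)·μ₀ = 0.69306·135.24 + 0.30694·103.96 = 125.639. Posterior variance = 1/(0.0783024+0.0346778) = 8.85111, so SD = 2.975.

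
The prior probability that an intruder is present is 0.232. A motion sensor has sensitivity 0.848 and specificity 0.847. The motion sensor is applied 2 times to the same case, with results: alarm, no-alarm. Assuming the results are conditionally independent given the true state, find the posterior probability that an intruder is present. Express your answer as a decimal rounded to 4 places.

Let H be the event that an intruder is present; start with P(H) = 0.232. P('alarm'|H) = 0.848, P('alarm'|¬H) = 0.153.
Update on result 1 ('alarm'): P(H) ← 0.848·0.2320 / (0.848·0.2320 + 0.153·0.7680) = 0.19674/0.31424 = 0.6261.
Update on result 2 ('no-alarm'): P(H) ← 0.152·0.6261 / (0.152·0.6261 + 0.847·0.3739) = 0.095163/0.41188 = 0.2310.

Posterior P(H) ≈ 0.2310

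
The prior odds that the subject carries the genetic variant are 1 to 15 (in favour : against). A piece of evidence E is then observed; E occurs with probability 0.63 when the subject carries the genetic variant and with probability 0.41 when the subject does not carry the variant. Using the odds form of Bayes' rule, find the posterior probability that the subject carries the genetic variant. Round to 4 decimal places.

Posterior probability ≈ 0.0929

Prior odds = 1/15 = 0.066667. In log-odds, ln(0.066667) = -2.7081.
Add log likelihood ratio: ln(1.5366) = 0.42956.
Posterior log-odds = -2.2785, so posterior odds = exp(-2.2785) = 0.10244. Converting, P(H|E) = 0.10244/1.1024 = 0.0929.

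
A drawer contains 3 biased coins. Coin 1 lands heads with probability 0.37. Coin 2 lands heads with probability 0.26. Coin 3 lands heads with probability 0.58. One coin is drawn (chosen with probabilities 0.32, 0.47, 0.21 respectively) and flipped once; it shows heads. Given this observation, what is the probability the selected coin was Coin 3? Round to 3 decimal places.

Posterior probability ≈ 0.336

P(heads|C1) = 0.37; P(heads|C2) = 0.26; P(heads|C3) = 0.58.
Prior × likelihood for each source: 0.32·0.37=0.1184, 0.47·0.26=0.1222, 0.21·0.58=0.1218. Summing gives P(heads) = 0.36240.
P(Coin 3 | heads) = 0.1218 / 0.36240 = 0.336.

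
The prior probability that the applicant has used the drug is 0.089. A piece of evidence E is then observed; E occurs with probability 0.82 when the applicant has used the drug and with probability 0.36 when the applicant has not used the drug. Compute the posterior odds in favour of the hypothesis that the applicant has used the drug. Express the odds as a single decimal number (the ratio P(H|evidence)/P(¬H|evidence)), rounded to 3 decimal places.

Prior odds = 0.089/(1−0.089) = 0.097695. In log-odds, ln(0.097695) = -2.3259.
Add log likelihood ratio: ln(2.2778) = 0.82320.
Posterior log-odds = -1.5027, so posterior odds = exp(-1.5027) = 0.22253.

Posterior odds ≈ 0.223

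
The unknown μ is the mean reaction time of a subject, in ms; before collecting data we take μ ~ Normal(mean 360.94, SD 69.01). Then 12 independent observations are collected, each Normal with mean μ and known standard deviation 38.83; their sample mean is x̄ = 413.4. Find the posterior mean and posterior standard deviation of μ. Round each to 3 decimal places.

With known σ, the Normal prior is conjugate. Weight on the data is w = (n/σ²)/(n/σ² + 1/τ₀²) = 0.00795878/(0.00795878+0.00020998) = 0.97429.
Posterior mean = w·x̄ + (1−w)·μ₀ = 0.97429·413.4 + 0.025705·360.94 = 412.052. Posterior variance = 1/(0.00795878+0.00020998) = 122.418, so SD = 11.064.

Posterior mean ≈ 412.052; posterior SD ≈ 11.064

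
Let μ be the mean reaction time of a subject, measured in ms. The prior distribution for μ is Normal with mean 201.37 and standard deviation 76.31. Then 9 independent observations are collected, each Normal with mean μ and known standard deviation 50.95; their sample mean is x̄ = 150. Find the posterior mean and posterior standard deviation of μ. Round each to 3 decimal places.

With known σ, the Normal prior is conjugate. Weight on the data is w = (n/σ²)/(n/σ² + 1/τ₀²) = 0.00346700/(0.00346700+0.00017173) = 0.95281.
Posterior mean = w·x̄ + (1−w)·μ₀ = 0.95281·150 + 0.047194·201.37 = 152.424. Posterior variance = 1/(0.00346700+0.00017173) = 274.821, so SD = 16.578.

Posterior mean ≈ 152.424; posterior SD ≈ 16.578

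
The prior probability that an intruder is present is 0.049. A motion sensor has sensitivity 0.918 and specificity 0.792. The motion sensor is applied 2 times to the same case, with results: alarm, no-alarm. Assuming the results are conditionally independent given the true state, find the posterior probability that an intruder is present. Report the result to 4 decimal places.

Let H be the event that an intruder is present; start with P(H) = 0.049. P('alarm'|H) = 0.918, P('alarm'|¬H) = 0.208.
Update on result 1 ('alarm'): P(H) ← 0.918·0.0490 / (0.918·0.0490 + 0.208·0.9510) = 0.044982/0.24279 = 0.1853.
Update on result 2 ('no-alarm'): P(H) ← 0.082·0.1853 / (0.082·0.1853 + 0.792·0.8147) = 0.015192/0.66046 = 0.0230.

Posterior P(H) ≈ 0.0230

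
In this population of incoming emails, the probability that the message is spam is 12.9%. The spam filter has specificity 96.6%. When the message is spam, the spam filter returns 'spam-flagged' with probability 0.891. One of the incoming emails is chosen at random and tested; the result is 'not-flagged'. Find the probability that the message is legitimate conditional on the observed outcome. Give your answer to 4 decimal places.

P(¬H | E) ≈ 0.9836

Let H be the event that the message is spam. P(H) = 0.129, so P(¬H) = 0.871. With E the 'not-flagged' result, P(E|H) = 0.109 and P(E|¬H) = 0.966.
P(E) = 0.109·0.129 + 0.966·0.871 = 0.014061 + 0.84139 = 0.85545.
By Bayes' theorem, P(H|E) = 0.014061 / 0.85545 = 0.0164. Hence P(¬H|E) = 1 − 0.0164 = 0.9836.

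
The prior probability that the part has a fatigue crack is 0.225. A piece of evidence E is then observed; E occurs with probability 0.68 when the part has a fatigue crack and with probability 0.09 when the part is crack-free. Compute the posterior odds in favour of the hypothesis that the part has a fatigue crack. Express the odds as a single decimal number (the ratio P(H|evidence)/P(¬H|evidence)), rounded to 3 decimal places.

Prior odds = 0.225/(1−0.225) = 0.29032. In log-odds, ln(0.29032) = -1.2368.
Add log likelihood ratio: ln(7.5556) = 2.0223.
Posterior log-odds = 0.78552, so posterior odds = exp(0.78552) = 2.1935.

Posterior odds ≈ 2.194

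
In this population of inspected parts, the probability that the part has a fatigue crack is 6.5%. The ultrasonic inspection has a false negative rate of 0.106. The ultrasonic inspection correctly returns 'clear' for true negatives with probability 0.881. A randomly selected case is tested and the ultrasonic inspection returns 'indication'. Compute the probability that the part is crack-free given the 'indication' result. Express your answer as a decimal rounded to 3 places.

P(¬H | E) ≈ 0.657

Write H for 'the part has a fatigue crack'. Prior odds H:¬H = 0.065/0.935 = 0.069519. For the 'indication' outcome, the likelihood ratio is 0.894/0.119 = 7.5126.
Posterior odds = 0.069519 × 7.5126 = 0.52227, so P(H|E) = 0.52227/(1+0.52227) = 0.343. Then P(¬H|E) = 1 − 0.343 = 0.657.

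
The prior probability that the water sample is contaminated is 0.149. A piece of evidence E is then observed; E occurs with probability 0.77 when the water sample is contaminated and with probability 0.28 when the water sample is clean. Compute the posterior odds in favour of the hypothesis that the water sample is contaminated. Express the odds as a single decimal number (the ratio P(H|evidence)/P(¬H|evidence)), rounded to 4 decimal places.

Posterior odds ≈ 0.4815

Prior odds = 0.149/(1−0.149) = 0.17509. In log-odds, ln(0.17509) = -1.7425.
Add log likelihood ratio: ln(2.7500) = 1.0116.
Posterior log-odds = -0.73086, so posterior odds = exp(-0.73086) = 0.48149.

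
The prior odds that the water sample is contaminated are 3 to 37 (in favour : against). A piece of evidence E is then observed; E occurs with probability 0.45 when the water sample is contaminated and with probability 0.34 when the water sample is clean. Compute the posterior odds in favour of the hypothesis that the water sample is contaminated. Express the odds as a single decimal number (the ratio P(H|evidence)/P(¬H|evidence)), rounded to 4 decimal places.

Posterior odds ≈ 0.1073

Prior odds = 3/37 = 0.081081. In log-odds, ln(0.081081) = -2.5123.
Add log likelihood ratio: ln(1.3235) = 0.28030.
Posterior log-odds = -2.2320, so posterior odds = exp(-2.2320) = 0.10731.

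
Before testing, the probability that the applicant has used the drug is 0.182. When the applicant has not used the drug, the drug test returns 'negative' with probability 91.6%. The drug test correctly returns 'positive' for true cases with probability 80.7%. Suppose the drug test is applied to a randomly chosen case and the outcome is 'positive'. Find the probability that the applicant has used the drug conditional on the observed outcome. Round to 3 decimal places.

P(H | E) ≈ 0.681

Write H for 'the applicant has used the drug'. Prior odds H:¬H = 0.182/0.818 = 0.22249. For the 'positive' outcome, the likelihood ratio is 0.807/0.084 = 9.6071.
Posterior odds = 0.22249 × 9.6071 = 2.1375, so P(H|E) = 2.1375/(1+2.1375) = 0.681.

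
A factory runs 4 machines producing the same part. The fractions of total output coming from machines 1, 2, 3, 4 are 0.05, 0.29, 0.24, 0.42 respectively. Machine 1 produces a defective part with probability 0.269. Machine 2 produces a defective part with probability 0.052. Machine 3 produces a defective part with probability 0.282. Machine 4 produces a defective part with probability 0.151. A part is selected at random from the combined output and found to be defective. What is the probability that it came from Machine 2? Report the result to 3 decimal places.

P(defective|M1) = 0.269; P(defective|M2) = 0.052; P(defective|M3) = 0.282; P(defective|M4) = 0.151.
Prior × likelihood for each source: 0.05·0.269=0.01345, 0.29·0.052=0.01508, 0.24·0.282=0.06768, 0.42·0.151=0.06342. Summing gives P(defective) = 0.15963.
P(Machine 2 | defective) = 0.01508 / 0.15963 = 0.094.

Posterior probability ≈ 0.094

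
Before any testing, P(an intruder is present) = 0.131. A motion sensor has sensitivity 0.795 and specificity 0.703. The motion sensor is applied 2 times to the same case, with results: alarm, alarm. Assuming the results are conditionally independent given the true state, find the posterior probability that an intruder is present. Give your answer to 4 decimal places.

Posterior P(H) ≈ 0.5193

With H the event that an intruder is present, the joint likelihood of the observed sequence is P(data|H) = 0.795·0.795 = 0.63203 and P(data|¬H) = 0.297·0.297 = 0.088209.
Bayes: P(H|data) = 0.131·0.63203 / (0.131·0.63203 + 0.869·0.088209) = 0.082795/0.15945 = 0.5193.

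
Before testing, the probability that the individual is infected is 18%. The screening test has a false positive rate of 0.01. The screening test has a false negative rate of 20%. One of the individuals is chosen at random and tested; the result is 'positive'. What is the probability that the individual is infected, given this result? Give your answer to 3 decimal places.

Write H for 'the individual is infected'. Prior odds H:¬H = 0.18/0.82 = 0.21951. For the 'positive' outcome, the likelihood ratio is 0.8/0.01 = 80.000.
Posterior odds = 0.21951 × 80.000 = 17.561, so P(H|E) = 17.561/(1+17.561) = 0.946.

P(H | E) ≈ 0.946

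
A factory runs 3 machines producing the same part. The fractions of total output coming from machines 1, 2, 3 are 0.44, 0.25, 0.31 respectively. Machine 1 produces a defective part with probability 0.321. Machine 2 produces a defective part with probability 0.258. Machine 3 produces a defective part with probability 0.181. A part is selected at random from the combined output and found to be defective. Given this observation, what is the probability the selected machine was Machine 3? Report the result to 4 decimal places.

Posterior probability ≈ 0.2143

Tabulate prior·likelihood by source: [1] prior 0.44, lik 0.321, product 0.1412; [2] prior 0.25, lik 0.258, product 0.06450; [3] prior 0.31, lik 0.181, product 0.05611.
Normalizing constant = 0.26185; the posterior for Machine 3 is its product over the sum, 0.05611/0.26185 = 0.2143.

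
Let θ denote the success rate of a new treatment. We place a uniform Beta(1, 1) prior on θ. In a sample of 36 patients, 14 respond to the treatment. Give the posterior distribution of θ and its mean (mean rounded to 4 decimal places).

The binomial likelihood is conjugate to the Beta prior: with 14 successes and 22 failures, the posterior is Beta(1+14, 1+22) = Beta(15, 23).
Posterior mean = α/(α+β) = 15/38 = 0.3947.

Posterior: Beta(15, 23); mean ≈ 0.3947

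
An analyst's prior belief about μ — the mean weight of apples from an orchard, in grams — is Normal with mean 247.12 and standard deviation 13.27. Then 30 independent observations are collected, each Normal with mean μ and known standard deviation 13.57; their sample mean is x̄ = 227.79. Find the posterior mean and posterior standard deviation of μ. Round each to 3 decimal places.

Prior precision 1/τ₀² = 1/13.27² = 0.00567882; data precision n/σ² = 30/13.57² = 0.162915.
Posterior precision = 0.00567882 + 0.162915 = 0.168594, giving posterior SD = 1/√0.168594 = 2.435.
Posterior mean = (0.00567882·247.12 + 0.162915·227.79) / 0.168594 = 228.441.

Posterior mean ≈ 228.441; posterior SD ≈ 2.435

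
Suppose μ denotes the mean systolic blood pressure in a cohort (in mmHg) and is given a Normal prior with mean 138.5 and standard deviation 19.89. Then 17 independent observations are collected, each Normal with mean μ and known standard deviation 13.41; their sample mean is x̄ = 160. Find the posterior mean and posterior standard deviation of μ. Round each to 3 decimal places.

Posterior mean ≈ 159.440; posterior SD ≈ 3.210

Prior precision 1/τ₀² = 1/19.89² = 0.00252773; data precision n/σ² = 17/13.41² = 0.0945347.
Posterior precision = 0.00252773 + 0.0945347 = 0.0970625, giving posterior SD = 1/√0.0970625 = 3.210.
Posterior mean = (0.00252773·138.5 + 0.0945347·160) / 0.0970625 = 159.440.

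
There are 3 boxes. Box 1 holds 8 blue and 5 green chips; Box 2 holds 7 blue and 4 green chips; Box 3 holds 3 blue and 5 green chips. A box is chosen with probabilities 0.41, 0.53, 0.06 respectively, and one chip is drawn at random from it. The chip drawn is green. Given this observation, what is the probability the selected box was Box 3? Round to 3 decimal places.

Posterior probability ≈ 0.097

Tabulate prior·likelihood by source: [1] prior 0.41, lik 0.3846, product 0.1577; [2] prior 0.53, lik 0.3636, product 0.1927; [3] prior 0.06, lik 0.625, product 0.03750.
Normalizing constant = 0.38792; the posterior for Box 3 is its product over the sum, 0.03750/0.38792 = 0.097.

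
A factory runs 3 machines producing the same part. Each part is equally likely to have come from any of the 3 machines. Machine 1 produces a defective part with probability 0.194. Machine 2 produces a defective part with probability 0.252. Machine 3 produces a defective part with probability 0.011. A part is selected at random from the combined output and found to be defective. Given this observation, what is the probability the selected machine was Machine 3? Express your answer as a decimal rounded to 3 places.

Tabulate prior·likelihood by source: [1] prior 0.333333, lik 0.194, product 0.06467; [2] prior 0.333333, lik 0.252, product 0.08400; [3] prior 0.333333, lik 0.011, product 0.003667.
Normalizing constant = 0.15233; the posterior for Machine 3 is its product over the sum, 0.003667/0.15233 = 0.024.

Posterior probability ≈ 0.024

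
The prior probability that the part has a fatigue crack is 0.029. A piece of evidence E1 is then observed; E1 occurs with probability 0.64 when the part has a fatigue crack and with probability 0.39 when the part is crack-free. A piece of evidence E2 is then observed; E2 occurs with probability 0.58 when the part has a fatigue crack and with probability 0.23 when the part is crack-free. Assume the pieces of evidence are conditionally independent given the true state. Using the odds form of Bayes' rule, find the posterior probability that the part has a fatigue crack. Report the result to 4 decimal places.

Prior odds = 0.029/(1−0.029) = 0.029866.
Likelihood ratio for E1 = 0.64/0.39 = 1.6410.
Likelihood ratio for E2 = 0.58/0.23 = 2.5217.
Posterior odds = prior odds × LR₁ × LR₂ = 0.12359.
Posterior probability = odds/(1+odds) = 0.12359/1.1236 = 0.1100.

Posterior probability ≈ 0.1100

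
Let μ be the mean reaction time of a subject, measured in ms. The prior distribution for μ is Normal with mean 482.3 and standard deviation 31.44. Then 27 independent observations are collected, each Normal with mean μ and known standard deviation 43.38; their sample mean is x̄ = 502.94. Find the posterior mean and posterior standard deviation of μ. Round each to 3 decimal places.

Posterior mean ≈ 501.581; posterior SD ≈ 8.069

Prior precision 1/τ₀² = 1/31.44² = 0.00101166; data precision n/σ² = 27/43.38² = 0.0143478.
Posterior precision = 0.00101166 + 0.0143478 = 0.0153594, giving posterior SD = 1/√0.0153594 = 8.069.
Posterior mean = (0.00101166·482.3 + 0.0143478·502.94) / 0.0153594 = 501.581.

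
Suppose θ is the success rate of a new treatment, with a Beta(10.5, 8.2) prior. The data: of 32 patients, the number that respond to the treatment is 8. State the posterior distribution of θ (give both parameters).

The binomial likelihood is conjugate to the Beta prior: with 8 successes and 24 failures, the posterior is Beta(10.5+8, 8.2+24) = Beta(18.5, 32.2).

Posterior: Beta(18.5, 32.2)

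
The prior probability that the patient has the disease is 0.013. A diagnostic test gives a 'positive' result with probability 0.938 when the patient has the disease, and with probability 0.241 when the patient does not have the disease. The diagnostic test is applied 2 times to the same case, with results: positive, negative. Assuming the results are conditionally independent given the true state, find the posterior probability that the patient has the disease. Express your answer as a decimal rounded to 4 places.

With H the event that the patient has the disease, the joint likelihood of the observed sequence is P(data|H) = 0.938·0.062 = 0.058156 and P(data|¬H) = 0.241·0.759 = 0.18292.
Bayes: P(H|data) = 0.013·0.058156 / (0.013·0.058156 + 0.987·0.18292) = 0.00075603/0.18130 = 0.0042.

Posterior P(H) ≈ 0.0042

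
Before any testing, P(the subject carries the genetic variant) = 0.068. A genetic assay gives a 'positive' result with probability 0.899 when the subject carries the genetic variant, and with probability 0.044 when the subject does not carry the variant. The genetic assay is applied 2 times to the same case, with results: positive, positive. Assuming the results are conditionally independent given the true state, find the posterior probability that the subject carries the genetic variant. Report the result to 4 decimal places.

Posterior P(H) ≈ 0.9682

Let H be the event that the subject carries the genetic variant; start with P(H) = 0.068. P('positive'|H) = 0.899, P('positive'|¬H) = 0.044.
Update on result 1 ('positive'): P(H) ← 0.899·0.0680 / (0.899·0.0680 + 0.044·0.9320) = 0.061132/0.10214 = 0.5985.
Update on result 2 ('positive'): P(H) ← 0.899·0.5985 / (0.899·0.5985 + 0.044·0.4015) = 0.53806/0.55573 = 0.9682.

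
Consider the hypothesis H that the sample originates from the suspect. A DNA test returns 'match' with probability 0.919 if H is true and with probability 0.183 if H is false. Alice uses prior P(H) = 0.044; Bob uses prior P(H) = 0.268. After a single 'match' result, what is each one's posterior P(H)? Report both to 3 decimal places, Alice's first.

The likelihood ratio for a 'match' result is 0.919/0.183 = 5.0219.
Alice: prior odds 0.044/0.956 = 0.046025; posterior odds 0.23113; posterior probability 0.188.
Bob: prior odds 0.268/0.732 = 0.36612; posterior odds 1.8386; posterior probability 0.648.

Alice: 0.188; Bob: 0.648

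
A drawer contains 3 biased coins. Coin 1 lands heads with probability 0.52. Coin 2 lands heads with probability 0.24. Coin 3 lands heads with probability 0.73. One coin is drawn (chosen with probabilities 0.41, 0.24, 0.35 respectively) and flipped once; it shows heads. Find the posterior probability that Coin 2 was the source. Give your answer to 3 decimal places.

Posterior probability ≈ 0.109

Tabulate prior·likelihood by source: [1] prior 0.41, lik 0.52, product 0.2132; [2] prior 0.24, lik 0.24, product 0.05760; [3] prior 0.35, lik 0.73, product 0.2555.
Normalizing constant = 0.52630; the posterior for Coin 2 is its product over the sum, 0.05760/0.52630 = 0.109.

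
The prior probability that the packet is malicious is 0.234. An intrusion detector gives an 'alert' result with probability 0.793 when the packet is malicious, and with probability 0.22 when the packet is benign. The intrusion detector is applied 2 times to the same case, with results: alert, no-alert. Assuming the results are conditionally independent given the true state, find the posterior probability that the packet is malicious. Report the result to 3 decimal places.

Let H be the event that the packet is malicious; start with P(H) = 0.234. P('alert'|H) = 0.793, P('alert'|¬H) = 0.22.
Update on result 1 ('alert'): P(H) ← 0.793·0.2340 / (0.793·0.2340 + 0.22·0.7660) = 0.18556/0.35408 = 0.5241.
Update on result 2 ('no-alert'): P(H) ← 0.207·0.5241 / (0.207·0.5241 + 0.78·0.4759) = 0.10848/0.47971 = 0.2261.

Posterior P(H) ≈ 0.226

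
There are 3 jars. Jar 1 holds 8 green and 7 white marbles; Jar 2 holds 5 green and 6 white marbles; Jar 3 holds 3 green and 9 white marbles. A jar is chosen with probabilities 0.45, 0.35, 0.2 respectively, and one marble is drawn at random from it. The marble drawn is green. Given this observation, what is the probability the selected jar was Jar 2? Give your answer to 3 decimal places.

P(green|Jar 1) = 0.5333; P(green|Jar 2) = 0.4545; P(green|Jar 3) = 0.25.
Prior × likelihood for each source: 0.45·0.5333=0.2400, 0.35·0.4545=0.1591, 0.2·0.25=0.05000. Summing gives P(green) = 0.44909.
P(Jar 2 | green) = 0.1591 / 0.44909 = 0.354.

Posterior probability ≈ 0.354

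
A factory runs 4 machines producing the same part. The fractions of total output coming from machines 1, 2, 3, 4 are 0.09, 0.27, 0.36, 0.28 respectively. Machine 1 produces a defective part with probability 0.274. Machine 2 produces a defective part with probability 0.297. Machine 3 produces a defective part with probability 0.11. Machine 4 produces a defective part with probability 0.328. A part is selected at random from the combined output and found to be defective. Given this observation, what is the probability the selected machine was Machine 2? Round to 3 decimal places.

Posterior probability ≈ 0.339

P(defective|M1) = 0.274; P(defective|M2) = 0.297; P(defective|M3) = 0.11; P(defective|M4) = 0.328.
Prior × likelihood for each source: 0.09·0.274=0.02466, 0.27·0.297=0.08019, 0.36·0.11=0.03960, 0.28·0.328=0.09184. Summing gives P(defective) = 0.23629.
P(Machine 2 | defective) = 0.08019 / 0.23629 = 0.339.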